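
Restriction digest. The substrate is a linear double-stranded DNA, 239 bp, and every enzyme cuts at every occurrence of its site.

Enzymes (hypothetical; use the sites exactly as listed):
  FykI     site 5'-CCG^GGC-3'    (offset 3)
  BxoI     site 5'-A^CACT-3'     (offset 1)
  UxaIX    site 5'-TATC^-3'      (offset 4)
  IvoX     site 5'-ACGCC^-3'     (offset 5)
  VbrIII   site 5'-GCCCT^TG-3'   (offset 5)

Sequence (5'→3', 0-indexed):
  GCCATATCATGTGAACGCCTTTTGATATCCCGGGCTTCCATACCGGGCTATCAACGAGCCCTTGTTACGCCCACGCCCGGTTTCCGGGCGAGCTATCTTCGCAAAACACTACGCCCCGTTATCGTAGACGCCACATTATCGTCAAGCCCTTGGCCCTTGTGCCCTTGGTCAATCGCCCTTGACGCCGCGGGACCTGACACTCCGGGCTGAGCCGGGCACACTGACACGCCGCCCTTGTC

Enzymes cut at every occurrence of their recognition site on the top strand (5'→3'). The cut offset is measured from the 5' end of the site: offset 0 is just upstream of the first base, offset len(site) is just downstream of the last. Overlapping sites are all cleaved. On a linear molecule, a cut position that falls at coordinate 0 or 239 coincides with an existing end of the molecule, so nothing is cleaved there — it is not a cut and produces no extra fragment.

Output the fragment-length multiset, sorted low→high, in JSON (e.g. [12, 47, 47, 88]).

[3,4,4,5,6,7,7,7,7,8,8,8,8,9,9,9,9,9,10,10,10,10,11,11,11,12,13,14]

Site scan:
  FykI (CCGGGC, off=3): starts [29, 42, 83, 201, 211] → cuts [32, 45, 86, 204, 214]
  BxoI (ACACT, off=1): starts [105, 196, 217] → cuts [106, 197, 218]
  UxaIX (TATC, off=4): starts [4, 25, 48, 93, 119, 136] → cuts [8, 29, 52, 97, 123, 140]
  IvoX (ACGCC, off=5): starts [14, 66, 72, 110, 127, 181, 225] → cuts [19, 71, 77, 115, 132, 186, 230]
  VbrIII (GCCCTTG, off=5): starts [57, 145, 152, 160, 174, 230] → cuts [62, 150, 157, 165, 179, 235]

Pooled cuts: [8, 19, 29, 32, 45, 52, 62, 71, 77, 86, 97, 106, 115, 123, 132, 140, 150, 157, 165, 179, 186, 197, 204, 214, 218, 230, 235]

Fragment lengths:
  [0,8): 8 bp
  [8,19): 11 bp
  [19,29): 10 bp
  [29,32): 3 bp
  [32,45): 13 bp
  [45,52): 7 bp
  [52,62): 10 bp
  [62,71): 9 bp
  [71,77): 6 bp
  [77,86): 9 bp
  [86,97): 11 bp
  [97,106): 9 bp
  [106,115): 9 bp
  [115,123): 8 bp
  [123,132): 9 bp
  [132,140): 8 bp
  [140,150): 10 bp
  [150,157): 7 bp
  [157,165): 8 bp
  [165,179): 14 bp
  [179,186): 7 bp
  [186,197): 11 bp
  [197,204): 7 bp
  [204,214): 10 bp
  [214,218): 4 bp
  [218,230): 12 bp
  [230,235): 5 bp
  [235,239): 4 bp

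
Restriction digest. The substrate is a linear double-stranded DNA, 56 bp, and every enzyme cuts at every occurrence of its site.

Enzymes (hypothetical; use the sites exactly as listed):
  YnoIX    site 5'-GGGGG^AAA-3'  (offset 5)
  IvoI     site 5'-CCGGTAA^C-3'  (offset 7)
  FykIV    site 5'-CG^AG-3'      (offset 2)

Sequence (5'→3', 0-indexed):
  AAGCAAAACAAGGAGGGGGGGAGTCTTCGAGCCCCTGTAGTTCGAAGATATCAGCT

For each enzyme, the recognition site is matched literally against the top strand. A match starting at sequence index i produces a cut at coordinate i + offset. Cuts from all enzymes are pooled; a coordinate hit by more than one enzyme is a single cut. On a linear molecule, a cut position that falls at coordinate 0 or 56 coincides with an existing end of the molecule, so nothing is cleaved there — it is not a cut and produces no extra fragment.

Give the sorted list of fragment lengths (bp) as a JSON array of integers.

[27,29]

Site scan:
  YnoIX (GGGGGAAA, off=5): no sites
  IvoI (CCGGTAAC, off=7): no sites
  FykIV CGAG/2: at [27] ⇒ [29]

All cut coordinates (distinct, sorted): [29]

Fragment lengths:
  [0,29): 29 bp
  [29,56): 27 bp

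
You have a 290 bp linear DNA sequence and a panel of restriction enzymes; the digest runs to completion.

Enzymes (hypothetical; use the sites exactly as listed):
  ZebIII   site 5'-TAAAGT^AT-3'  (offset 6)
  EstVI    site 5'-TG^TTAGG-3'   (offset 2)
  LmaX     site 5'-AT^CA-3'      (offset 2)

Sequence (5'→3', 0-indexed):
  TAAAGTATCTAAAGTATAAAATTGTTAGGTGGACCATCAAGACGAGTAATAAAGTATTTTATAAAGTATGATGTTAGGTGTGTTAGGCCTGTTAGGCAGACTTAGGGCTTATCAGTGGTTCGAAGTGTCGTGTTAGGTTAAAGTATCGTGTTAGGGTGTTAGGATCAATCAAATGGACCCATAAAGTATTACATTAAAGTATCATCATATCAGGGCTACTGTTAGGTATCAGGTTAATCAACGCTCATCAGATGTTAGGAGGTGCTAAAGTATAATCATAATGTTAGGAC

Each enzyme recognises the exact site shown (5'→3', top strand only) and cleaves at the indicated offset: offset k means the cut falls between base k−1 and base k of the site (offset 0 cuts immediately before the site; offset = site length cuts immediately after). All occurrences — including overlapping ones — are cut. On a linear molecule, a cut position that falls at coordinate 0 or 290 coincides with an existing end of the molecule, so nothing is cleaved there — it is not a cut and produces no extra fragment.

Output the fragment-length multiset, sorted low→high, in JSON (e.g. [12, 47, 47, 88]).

Per-enzyme occurrences:
  ZebIII (TAAAGTAT, off=6): starts [0, 9, 49, 61, 138, 181, 194, 265] → cuts [6, 15, 55, 67, 144, 187, 200, 271]
  EstVI (TGTTAGG, off=2): starts [22, 71, 80, 89, 130, 148, 156, 219, 252, 281] → cuts [24, 73, 82, 91, 132, 150, 158, 221, 254, 283]
  LmaX (ATCA, off=2): starts [35, 110, 163, 167, 200, 203, 208, 227, 236, 246, 274] → cuts [37, 112, 165, 169, 202, 205, 210, 229, 238, 248, 276]

Pooled cuts: [6, 15, 24, 37, 55, 67, 73, 82, 91, 112, 132, 144, 150, 158, 165, 169, 187, 200, 202, 205, 210, 221, 229, 238, 248, 254, 271, 276, 283]

Fragment lengths:
  [0,6): 6 bp
  [6,15): 9 bp
  [15,24): 9 bp
  [24,37): 13 bp
  [37,55): 18 bp
  [55,67): 12 bp
  [67,73): 6 bp
  [73,82): 9 bp
  [82,91): 9 bp
  [91,112): 21 bp
  [112,132): 20 bp
  [132,144): 12 bp
  [144,150): 6 bp
  [150,158): 8 bp
  [158,165): 7 bp
  [165,169): 4 bp
  [169,187): 18 bp
  [187,200): 13 bp
  [200,202): 2 bp
  [202,205): 3 bp
  [205,210): 5 bp
  [210,221): 11 bp
  [221,229): 8 bp
  [229,238): 9 bp
  [238,248): 10 bp
  [248,254): 6 bp
  [254,271): 17 bp
  [271,276): 5 bp
  [276,283): 7 bp
  [283,290): 7 bp

[2,3,4,5,5,6,6,6,6,7,7,7,8,8,9,9,9,9,9,10,11,12,12,13,13,17,18,18,20,21]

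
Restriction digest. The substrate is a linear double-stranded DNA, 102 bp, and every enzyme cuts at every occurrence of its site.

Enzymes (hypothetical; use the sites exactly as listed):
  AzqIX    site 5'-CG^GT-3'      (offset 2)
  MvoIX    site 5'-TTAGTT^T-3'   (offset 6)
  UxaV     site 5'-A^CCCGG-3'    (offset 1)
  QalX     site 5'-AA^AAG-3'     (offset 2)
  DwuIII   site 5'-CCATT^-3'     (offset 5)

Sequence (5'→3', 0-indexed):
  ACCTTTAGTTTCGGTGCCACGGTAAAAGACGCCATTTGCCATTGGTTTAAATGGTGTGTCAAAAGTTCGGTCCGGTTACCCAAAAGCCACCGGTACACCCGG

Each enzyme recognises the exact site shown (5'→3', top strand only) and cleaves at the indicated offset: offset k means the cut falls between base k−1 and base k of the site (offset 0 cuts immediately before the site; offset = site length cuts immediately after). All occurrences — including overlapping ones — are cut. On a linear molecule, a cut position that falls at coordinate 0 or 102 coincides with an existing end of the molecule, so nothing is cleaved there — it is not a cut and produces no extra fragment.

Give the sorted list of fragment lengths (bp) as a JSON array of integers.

Per-enzyme occurrences:
  AzqIX CGGT/2: at [11, 19, 67, 72, 90] ⇒ [13, 21, 69, 74, 92]
  MvoIX TTAGTTT/6: at [4] ⇒ [10]
  UxaV ACCCGG/1: at [96] ⇒ [97]
  QalX AAAAG/2: at [23, 60, 81] ⇒ [25, 62, 83]
  DwuIII CCATT/5: at [31, 38] ⇒ [36, 43]

All cut coordinates (distinct, sorted): [10, 13, 21, 25, 36, 43, 62, 69, 74, 83, 92, 97]

Fragments:
  [0,10): 10 bp
  [10,13): 3 bp
  [13,21): 8 bp
  [21,25): 4 bp
  [25,36): 11 bp
  [36,43): 7 bp
  [43,62): 19 bp
  [62,69): 7 bp
  [69,74): 5 bp
  [74,83): 9 bp
  [83,92): 9 bp
  [92,97): 5 bp
  [97,102): 5 bp

[3,4,5,5,5,7,7,8,9,9,10,11,19]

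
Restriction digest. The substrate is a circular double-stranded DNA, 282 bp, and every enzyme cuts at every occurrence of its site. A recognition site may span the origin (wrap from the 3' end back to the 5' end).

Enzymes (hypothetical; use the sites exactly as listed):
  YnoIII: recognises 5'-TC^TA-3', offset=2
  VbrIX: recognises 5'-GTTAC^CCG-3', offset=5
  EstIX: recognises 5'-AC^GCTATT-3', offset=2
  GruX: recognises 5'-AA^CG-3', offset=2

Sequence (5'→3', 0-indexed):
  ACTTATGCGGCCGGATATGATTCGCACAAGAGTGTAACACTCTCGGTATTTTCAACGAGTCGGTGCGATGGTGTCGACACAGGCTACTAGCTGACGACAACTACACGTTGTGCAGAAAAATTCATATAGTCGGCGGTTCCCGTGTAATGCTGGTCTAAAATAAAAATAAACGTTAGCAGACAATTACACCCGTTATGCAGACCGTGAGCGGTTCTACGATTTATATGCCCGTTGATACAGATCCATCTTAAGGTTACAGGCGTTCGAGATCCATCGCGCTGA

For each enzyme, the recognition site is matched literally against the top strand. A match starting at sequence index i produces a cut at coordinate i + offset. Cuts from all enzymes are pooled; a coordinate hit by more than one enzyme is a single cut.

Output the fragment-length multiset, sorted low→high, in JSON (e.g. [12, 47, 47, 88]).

Scan for sites:
  YnoIII (TCTA, off=2): starts [153, 212] → cuts [155, 214]
  VbrIX (GTTACCCG, off=5): no sites
  EstIX (ACGCTATT, off=2): no sites
  GruX (AACG, off=2): starts [53, 168] → cuts [55, 170]

All cut coordinates (distinct, sorted): [55, 155, 170, 214]

Fragment lengths:
  55→155: 100 bp
  155→170: 15 bp
  170→214: 44 bp
  214→55 (wrap): 282-214+55 = 123 bp

[15,44,100,123]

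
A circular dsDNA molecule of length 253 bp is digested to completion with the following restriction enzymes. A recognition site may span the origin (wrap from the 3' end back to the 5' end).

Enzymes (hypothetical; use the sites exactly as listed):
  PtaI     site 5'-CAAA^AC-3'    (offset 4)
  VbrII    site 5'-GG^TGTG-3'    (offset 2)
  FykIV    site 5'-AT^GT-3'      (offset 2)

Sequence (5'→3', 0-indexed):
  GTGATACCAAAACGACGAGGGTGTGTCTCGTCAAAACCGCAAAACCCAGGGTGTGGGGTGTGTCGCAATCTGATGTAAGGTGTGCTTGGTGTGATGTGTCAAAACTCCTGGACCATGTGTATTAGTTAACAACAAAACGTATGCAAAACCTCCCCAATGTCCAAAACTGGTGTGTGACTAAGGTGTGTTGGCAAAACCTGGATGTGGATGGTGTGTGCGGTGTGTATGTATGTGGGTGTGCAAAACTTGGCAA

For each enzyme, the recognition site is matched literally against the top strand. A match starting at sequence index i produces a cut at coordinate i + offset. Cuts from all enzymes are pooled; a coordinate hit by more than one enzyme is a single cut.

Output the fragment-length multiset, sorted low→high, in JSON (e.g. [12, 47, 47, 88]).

Scan for sites:
  PtaI CAAAAC/4: at [7, 31, 39, 99, 132, 143, 161, 191, 240] ⇒ [11, 35, 43, 103, 136, 147, 165, 195, 244]
  VbrII GGTGTG/2: at [19, 49, 56, 78, 87, 168, 181, 209, 218, 234] ⇒ [21, 51, 58, 80, 89, 170, 183, 211, 220, 236]
  FykIV ATGT/2: at [72, 93, 114, 156, 201, 225, 229] ⇒ [74, 95, 116, 158, 203, 227, 231]

Pooled cuts: [11, 21, 35, 43, 51, 58, 74, 80, 89, 95, 103, 116, 136, 147, 158, 165, 170, 183, 195, 203, 211, 220, 227, 231, 236, 244]

Fragments:
  11→21: 10 bp
  21→35: 14 bp
  35→43: 8 bp
  43→51: 8 bp
  51→58: 7 bp
  58→74: 16 bp
  74→80: 6 bp
  80→89: 9 bp
  89→95: 6 bp
  95→103: 8 bp
  103→116: 13 bp
  116→136: 20 bp
  136→147: 11 bp
  147→158: 11 bp
  158→165: 7 bp
  165→170: 5 bp
  170→183: 13 bp
  183→195: 12 bp
  195→203: 8 bp
  203→211: 8 bp
  211→220: 9 bp
  220→227: 7 bp
  227→231: 4 bp
  231→236: 5 bp
  236→244: 8 bp
  244→11 (wrap): 253-244+11 = 20 bp

[4,5,5,6,6,7,7,7,8,8,8,8,8,8,9,9,10,11,11,12,13,13,14,16,20,20]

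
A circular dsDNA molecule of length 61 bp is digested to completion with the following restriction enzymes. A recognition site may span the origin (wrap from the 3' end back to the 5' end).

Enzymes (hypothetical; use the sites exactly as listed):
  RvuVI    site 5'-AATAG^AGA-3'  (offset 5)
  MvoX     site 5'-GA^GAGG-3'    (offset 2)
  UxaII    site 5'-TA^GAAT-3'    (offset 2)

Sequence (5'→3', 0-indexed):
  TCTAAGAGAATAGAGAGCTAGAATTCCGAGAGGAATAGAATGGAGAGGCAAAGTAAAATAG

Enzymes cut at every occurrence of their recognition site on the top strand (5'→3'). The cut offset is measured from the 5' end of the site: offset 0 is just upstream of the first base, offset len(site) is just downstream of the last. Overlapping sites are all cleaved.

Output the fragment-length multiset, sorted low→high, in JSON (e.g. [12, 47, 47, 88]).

[7,7,8,9,30]

Site scan:
  RvuVI AATAGAGA/5: at [8] ⇒ [13]
  MvoX GAGAGG/2: at [27, 42] ⇒ [29, 44]
  UxaII TAGAAT/2: at [18, 35] ⇒ [20, 37]

Pooled cuts: [13, 20, 29, 37, 44]

Fragment lengths:
  13→20: 7 bp
  20→29: 9 bp
  29→37: 8 bp
  37→44: 7 bp
  44→13 (wrap): 61-44+13 = 30 bp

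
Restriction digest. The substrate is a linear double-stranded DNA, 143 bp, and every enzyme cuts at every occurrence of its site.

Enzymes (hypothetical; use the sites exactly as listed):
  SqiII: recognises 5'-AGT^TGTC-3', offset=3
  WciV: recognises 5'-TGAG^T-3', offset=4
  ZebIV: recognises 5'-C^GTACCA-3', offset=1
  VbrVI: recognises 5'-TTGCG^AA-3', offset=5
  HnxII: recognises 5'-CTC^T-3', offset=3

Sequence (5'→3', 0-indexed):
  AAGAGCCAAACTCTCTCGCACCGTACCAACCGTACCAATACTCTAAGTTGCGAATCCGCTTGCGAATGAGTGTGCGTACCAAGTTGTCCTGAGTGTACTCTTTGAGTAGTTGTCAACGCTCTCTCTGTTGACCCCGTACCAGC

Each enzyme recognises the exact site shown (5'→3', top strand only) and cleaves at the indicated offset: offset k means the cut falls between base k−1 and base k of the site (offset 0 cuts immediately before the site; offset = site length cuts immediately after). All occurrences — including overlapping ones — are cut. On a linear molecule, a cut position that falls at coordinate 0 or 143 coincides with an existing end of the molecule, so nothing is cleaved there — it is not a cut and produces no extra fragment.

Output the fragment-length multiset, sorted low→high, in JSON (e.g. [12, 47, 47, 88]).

Per-enzyme occurrences:
  SqiII (AGTTGTC, off=3): starts [81, 107] → cuts [84, 110]
  WciV (TGAGT, off=4): starts [66, 89, 102] → cuts [70, 93, 106]
  ZebIV (CGTACCA, off=1): starts [21, 30, 74, 134] → cuts [22, 31, 75, 135]
  VbrVI (TTGCGAA, off=5): starts [47, 59] → cuts [52, 64]
  HnxII (CTCT, off=3): starts [10, 12, 40, 97, 118, 120, 122] → cuts [13, 15, 43, 100, 121, 123, 125]

All cut coordinates (distinct, sorted): [13, 15, 22, 31, 43, 52, 64, 70, 75, 84, 93, 100, 106, 110, 121, 123, 125, 135]

Fragment lengths:
  [0,13): 13 bp
  [13,15): 2 bp
  [15,22): 7 bp
  [22,31): 9 bp
  [31,43): 12 bp
  [43,52): 9 bp
  [52,64): 12 bp
  [64,70): 6 bp
  [70,75): 5 bp
  [75,84): 9 bp
  [84,93): 9 bp
  [93,100): 7 bp
  [100,106): 6 bp
  [106,110): 4 bp
  [110,121): 11 bp
  [121,123): 2 bp
  [123,125): 2 bp
  [125,135): 10 bp
  [135,143): 8 bp

[2,2,2,4,5,6,6,7,7,8,9,9,9,9,10,11,12,12,13]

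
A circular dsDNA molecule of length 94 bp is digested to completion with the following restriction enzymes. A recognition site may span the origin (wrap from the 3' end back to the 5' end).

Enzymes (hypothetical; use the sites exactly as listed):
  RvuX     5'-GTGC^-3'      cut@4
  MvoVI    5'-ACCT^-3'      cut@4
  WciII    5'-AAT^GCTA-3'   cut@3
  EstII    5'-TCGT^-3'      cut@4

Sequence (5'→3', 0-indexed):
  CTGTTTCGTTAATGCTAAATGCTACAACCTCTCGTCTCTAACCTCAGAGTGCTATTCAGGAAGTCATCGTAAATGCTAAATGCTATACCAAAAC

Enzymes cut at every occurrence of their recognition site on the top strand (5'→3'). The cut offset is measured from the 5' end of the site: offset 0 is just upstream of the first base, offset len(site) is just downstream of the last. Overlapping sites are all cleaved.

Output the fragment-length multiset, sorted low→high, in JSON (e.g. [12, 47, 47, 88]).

Per-enzyme occurrences:
  RvuX GTGC/4: at [48] ⇒ [52]
  MvoVI ACCT/4: at [26, 40, 92] ⇒ [2, 30, 44]
  WciII AATGCTA/3: at [10, 17, 71, 78] ⇒ [13, 20, 74, 81]
  EstII TCGT/4: at [5, 31, 66] ⇒ [9, 35, 70]

Pooled cuts: [2, 9, 13, 20, 30, 35, 44, 52, 70, 74, 81]

Fragments:
  2→9: 7 bp
  9→13: 4 bp
  13→20: 7 bp
  20→30: 10 bp
  30→35: 5 bp
  35→44: 9 bp
  44→52: 8 bp
  52→70: 18 bp
  70→74: 4 bp
  74→81: 7 bp
  81→2 (wrap): 94-81+2 = 15 bp

[4,4,5,7,7,7,8,9,10,15,18]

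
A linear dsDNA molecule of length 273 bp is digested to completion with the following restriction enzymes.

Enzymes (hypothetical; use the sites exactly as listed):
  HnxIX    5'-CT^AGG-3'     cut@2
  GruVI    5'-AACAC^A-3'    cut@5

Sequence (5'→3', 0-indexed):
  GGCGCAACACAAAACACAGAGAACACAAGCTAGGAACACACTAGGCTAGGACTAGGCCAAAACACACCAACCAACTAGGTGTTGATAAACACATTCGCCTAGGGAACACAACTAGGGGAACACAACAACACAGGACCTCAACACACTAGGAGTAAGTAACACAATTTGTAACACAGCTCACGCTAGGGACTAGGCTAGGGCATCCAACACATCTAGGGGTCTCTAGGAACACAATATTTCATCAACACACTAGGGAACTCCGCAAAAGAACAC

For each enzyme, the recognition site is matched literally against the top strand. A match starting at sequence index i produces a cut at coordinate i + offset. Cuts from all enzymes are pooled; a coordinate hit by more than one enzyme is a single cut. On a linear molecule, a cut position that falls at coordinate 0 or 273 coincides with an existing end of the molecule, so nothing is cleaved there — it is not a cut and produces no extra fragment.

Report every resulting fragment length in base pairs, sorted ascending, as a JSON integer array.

[3,3,3,4,4,5,5,5,6,7,7,8,8,8,8,9,9,10,10,10,10,11,12,12,13,14,15,16,16,22]

Site scan:
  HnxIX CTAGG/2: at [29, 40, 45, 51, 74, 98, 111, 145, 182, 189, 194, 212, 222, 249] ⇒ [31, 42, 47, 53, 76, 100, 113, 147, 184, 191, 196, 214, 224, 251]
  GruVI AACACA/5: at [5, 12, 21, 34, 60, 87, 104, 118, 126, 139, 157, 169, 205, 227, 243] ⇒ [10, 17, 26, 39, 65, 92, 109, 123, 131, 144, 162, 174, 210, 232, 248]

All cut coordinates (distinct, sorted): [10, 17, 26, 31, 39, 42, 47, 53, 65, 76, 92, 100, 109, 113, 123, 131, 144, 147, 162, 174, 184, 191, 196, 210, 214, 224, 232, 248, 251]

Fragments:
  [0,10): 10 bp
  [10,17): 7 bp
  [17,26): 9 bp
  [26,31): 5 bp
  [31,39): 8 bp
  [39,42): 3 bp
  [42,47): 5 bp
  [47,53): 6 bp
  [53,65): 12 bp
  [65,76): 11 bp
  [76,92): 16 bp
  [92,100): 8 bp
  [100,109): 9 bp
  [109,113): 4 bp
  [113,123): 10 bp
  [123,131): 8 bp
  [131,144): 13 bp
  [144,147): 3 bp
  [147,162): 15 bp
  [162,174): 12 bp
  [174,184): 10 bp
  [184,191): 7 bp
  [191,196): 5 bp
  [196,210): 14 bp
  [210,214): 4 bp
  [214,224): 10 bp
  [224,232): 8 bp
  [232,248): 16 bp
  [248,251): 3 bp
  [251,273): 22 bp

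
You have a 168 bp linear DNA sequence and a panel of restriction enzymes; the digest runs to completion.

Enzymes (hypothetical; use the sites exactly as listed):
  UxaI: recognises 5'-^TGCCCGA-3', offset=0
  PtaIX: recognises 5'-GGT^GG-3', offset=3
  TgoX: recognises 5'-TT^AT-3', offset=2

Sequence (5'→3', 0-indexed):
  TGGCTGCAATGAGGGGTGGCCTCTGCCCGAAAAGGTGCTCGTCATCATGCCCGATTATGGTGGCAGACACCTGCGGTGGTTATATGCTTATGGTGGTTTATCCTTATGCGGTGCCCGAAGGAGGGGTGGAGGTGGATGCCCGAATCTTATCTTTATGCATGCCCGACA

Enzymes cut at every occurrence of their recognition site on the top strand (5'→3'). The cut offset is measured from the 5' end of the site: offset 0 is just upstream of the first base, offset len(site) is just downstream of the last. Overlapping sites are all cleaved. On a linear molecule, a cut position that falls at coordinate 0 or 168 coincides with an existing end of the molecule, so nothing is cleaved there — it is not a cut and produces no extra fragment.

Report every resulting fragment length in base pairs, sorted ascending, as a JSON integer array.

Per-enzyme occurrences:
  UxaI (TGCCCGA, off=0): starts [23, 47, 111, 136, 159] → cuts [23, 47, 111, 136, 159]
  PtaIX (GGTGG, off=3): starts [14, 58, 74, 91, 124, 130] → cuts [17, 61, 77, 94, 127, 133]
  TgoX (TTAT, off=2): starts [54, 79, 87, 97, 103, 146, 152] → cuts [56, 81, 89, 99, 105, 148, 154]

All cut coordinates (distinct, sorted): [17, 23, 47, 56, 61, 77, 81, 89, 94, 99, 105, 111, 127, 133, 136, 148, 154, 159]

Fragments:
  [0,17): 17 bp
  [17,23): 6 bp
  [23,47): 24 bp
  [47,56): 9 bp
  [56,61): 5 bp
  [61,77): 16 bp
  [77,81): 4 bp
  [81,89): 8 bp
  [89,94): 5 bp
  [94,99): 5 bp
  [99,105): 6 bp
  [105,111): 6 bp
  [111,127): 16 bp
  [127,133): 6 bp
  [133,136): 3 bp
  [136,148): 12 bp
  [148,154): 6 bp
  [154,159): 5 bp
  [159,168): 9 bp

[3,4,5,5,5,5,6,6,6,6,6,8,9,9,12,16,16,17,24]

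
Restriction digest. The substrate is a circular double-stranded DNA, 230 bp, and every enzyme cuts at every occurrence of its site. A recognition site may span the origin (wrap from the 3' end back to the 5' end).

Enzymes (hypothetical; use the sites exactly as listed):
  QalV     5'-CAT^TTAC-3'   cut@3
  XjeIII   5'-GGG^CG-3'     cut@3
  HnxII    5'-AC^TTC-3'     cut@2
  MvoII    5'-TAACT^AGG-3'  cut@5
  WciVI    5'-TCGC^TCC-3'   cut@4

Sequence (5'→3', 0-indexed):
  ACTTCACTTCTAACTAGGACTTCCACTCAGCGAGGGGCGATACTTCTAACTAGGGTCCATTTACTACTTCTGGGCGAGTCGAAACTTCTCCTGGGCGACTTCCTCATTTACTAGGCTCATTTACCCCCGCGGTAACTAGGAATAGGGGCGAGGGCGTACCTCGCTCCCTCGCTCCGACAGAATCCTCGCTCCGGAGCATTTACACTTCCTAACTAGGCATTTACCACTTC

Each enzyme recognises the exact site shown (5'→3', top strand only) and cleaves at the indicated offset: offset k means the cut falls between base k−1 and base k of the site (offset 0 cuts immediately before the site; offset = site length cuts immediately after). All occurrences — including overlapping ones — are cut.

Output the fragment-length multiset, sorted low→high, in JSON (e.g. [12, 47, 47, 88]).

[4,5,5,5,6,6,6,6,7,7,7,8,8,8,8,9,9,10,10,10,11,11,13,17,17,17]

Per-enzyme occurrences:
  QalV CATTTAC/3: at [57, 104, 117, 196, 217] ⇒ [60, 107, 120, 199, 220]
  XjeIII GGGCG/3: at [34, 71, 92, 145, 151] ⇒ [37, 74, 95, 148, 154]
  HnxII ACTTC/2: at [0, 5, 18, 41, 65, 83, 97, 203, 225] ⇒ [2, 7, 20, 43, 67, 85, 99, 205, 227]
  MvoII TAACTAGG/5: at [10, 46, 132, 209] ⇒ [15, 51, 137, 214]
  WciVI TCGCTCC/4: at [160, 168, 185] ⇒ [164, 172, 189]

All cut coordinates (distinct, sorted): [2, 7, 15, 20, 37, 43, 51, 60, 67, 74, 85, 95, 99, 107, 120, 137, 148, 154, 164, 172, 189, 199, 205, 214, 220, 227]

Fragment lengths:
  2→7: 5 bp
  7→15: 8 bp
  15→20: 5 bp
  20→37: 17 bp
  37→43: 6 bp
  43→51: 8 bp
  51→60: 9 bp
  60→67: 7 bp
  67→74: 7 bp
  74→85: 11 bp
  85→95: 10 bp
  95→99: 4 bp
  99→107: 8 bp
  107→120: 13 bp
  120→137: 17 bp
  137→148: 11 bp
  148→154: 6 bp
  154→164: 10 bp
  164→172: 8 bp
  172→189: 17 bp
  189→199: 10 bp
  199→205: 6 bp
  205→214: 9 bp
  214→220: 6 bp
  220→227: 7 bp
  227→2 (wrap): 230-227+2 = 5 bp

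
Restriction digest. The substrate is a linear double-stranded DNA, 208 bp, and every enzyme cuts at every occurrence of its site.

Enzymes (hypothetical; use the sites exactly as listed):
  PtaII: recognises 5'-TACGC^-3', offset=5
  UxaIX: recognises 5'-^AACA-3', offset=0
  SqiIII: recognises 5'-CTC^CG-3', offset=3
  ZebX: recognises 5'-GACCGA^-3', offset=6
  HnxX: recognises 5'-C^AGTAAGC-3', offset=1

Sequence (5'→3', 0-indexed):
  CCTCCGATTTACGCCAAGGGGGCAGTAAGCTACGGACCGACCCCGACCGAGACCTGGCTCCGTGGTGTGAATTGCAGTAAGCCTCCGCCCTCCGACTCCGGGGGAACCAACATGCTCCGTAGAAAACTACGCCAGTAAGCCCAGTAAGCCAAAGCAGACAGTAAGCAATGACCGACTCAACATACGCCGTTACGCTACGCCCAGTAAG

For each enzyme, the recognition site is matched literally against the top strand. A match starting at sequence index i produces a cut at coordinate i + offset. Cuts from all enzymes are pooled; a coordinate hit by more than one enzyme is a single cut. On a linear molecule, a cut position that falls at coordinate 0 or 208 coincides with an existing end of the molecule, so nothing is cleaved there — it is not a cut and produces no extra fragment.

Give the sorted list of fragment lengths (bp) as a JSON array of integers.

[1,3,4,5,6,7,8,8,9,9,9,9,10,10,10,10,10,15,15,16,17,17]

Per-enzyme occurrences:
  PtaII TACGC/5: at [9, 127, 182, 190, 195] ⇒ [14, 132, 187, 195, 200]
  UxaIX AACA/0: at [108, 178] ⇒ [108, 178]
  SqiIII CTCCG/3: at [1, 57, 82, 89, 95, 114] ⇒ [4, 60, 85, 92, 98, 117]
  ZebX GACCGA/6: at [34, 44, 169] ⇒ [40, 50, 175]
  HnxX CAGTAAGC/1: at [22, 74, 132, 141, 158] ⇒ [23, 75, 133, 142, 159]

All cut coordinates (distinct, sorted): [4, 14, 23, 40, 50, 60, 75, 85, 92, 98, 108, 117, 132, 133, 142, 159, 175, 178, 187, 195, 200]

Fragments:
  [0,4): 4 bp
  [4,14): 10 bp
  [14,23): 9 bp
  [23,40): 17 bp
  [40,50): 10 bp
  [50,60): 10 bp
  [60,75): 15 bp
  [75,85): 10 bp
  [85,92): 7 bp
  [92,98): 6 bp
  [98,108): 10 bp
  [108,117): 9 bp
  [117,132): 15 bp
  [132,133): 1 bp
  [133,142): 9 bp
  [142,159): 17 bp
  [159,175): 16 bp
  [175,178): 3 bp
  [178,187): 9 bp
  [187,195): 8 bp
  [195,200): 5 bp
  [200,208): 8 bp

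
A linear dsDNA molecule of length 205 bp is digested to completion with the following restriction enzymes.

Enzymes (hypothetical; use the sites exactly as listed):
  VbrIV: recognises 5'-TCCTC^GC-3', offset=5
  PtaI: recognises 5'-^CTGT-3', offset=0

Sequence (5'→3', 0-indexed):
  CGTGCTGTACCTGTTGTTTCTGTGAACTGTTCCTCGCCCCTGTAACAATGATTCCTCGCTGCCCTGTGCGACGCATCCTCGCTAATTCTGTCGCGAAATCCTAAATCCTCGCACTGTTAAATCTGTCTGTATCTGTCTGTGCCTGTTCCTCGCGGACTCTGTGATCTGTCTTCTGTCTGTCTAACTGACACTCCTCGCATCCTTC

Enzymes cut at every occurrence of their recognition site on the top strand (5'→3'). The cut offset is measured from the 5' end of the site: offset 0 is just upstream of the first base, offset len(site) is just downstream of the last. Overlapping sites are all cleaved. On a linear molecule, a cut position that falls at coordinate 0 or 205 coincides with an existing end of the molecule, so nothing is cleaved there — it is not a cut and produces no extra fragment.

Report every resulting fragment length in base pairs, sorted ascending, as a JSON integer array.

[3,4,4,4,4,4,6,6,6,6,7,7,7,7,7,9,9,9,9,9,17,18,20,23]

Per-enzyme occurrences:
  VbrIV TCCTCGC/5: at [30, 52, 75, 105, 146, 191] ⇒ [35, 57, 80, 110, 151, 196]
  PtaI CTGT/0: at [4, 10, 19, 26, 39, 63, 87, 113, 122, 126, 132, 136, 142, 158, 165, 172, 176] ⇒ [4, 10, 19, 26, 39, 63, 87, 113, 122, 126, 132, 136, 142, 158, 165, 172, 176]

Pooled cuts: [4, 10, 19, 26, 35, 39, 57, 63, 80, 87, 110, 113, 122, 126, 132, 136, 142, 151, 158, 165, 172, 176, 196]

Fragments:
  [0,4): 4 bp
  [4,10): 6 bp
  [10,19): 9 bp
  [19,26): 7 bp
  [26,35): 9 bp
  [35,39): 4 bp
  [39,57): 18 bp
  [57,63): 6 bp
  [63,80): 17 bp
  [80,87): 7 bp
  [87,110): 23 bp
  [110,113): 3 bp
  [113,122): 9 bp
  [122,126): 4 bp
  [126,132): 6 bp
  [132,136): 4 bp
  [136,142): 6 bp
  [142,151): 9 bp
  [151,158): 7 bp
  [158,165): 7 bp
  [165,172): 7 bp
  [172,176): 4 bp
  [176,196): 20 bp
  [196,205): 9 bp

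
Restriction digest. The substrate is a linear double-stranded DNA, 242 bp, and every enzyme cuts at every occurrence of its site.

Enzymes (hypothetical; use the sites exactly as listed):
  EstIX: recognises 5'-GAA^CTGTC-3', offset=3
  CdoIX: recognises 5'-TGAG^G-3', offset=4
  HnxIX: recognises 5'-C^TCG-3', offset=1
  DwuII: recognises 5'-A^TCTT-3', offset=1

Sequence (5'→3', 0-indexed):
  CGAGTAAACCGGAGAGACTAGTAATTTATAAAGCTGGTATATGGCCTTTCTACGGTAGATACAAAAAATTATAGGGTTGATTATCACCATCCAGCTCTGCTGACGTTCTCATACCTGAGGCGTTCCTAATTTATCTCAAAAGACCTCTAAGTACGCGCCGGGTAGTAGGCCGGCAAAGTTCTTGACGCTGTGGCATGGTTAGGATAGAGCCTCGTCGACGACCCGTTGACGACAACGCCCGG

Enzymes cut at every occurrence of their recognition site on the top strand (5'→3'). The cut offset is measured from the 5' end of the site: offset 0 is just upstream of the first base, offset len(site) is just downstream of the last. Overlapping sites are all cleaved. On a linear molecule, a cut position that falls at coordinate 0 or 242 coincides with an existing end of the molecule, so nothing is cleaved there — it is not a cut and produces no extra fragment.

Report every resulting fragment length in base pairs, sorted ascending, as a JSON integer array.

Per-enzyme occurrences:
  EstIX (GAACTGTC, off=3): no sites
  CdoIX TGAGG/4: at [115] ⇒ [119]
  HnxIX CTCG/1: at [210] ⇒ [211]
  DwuII (ATCTT, off=1): no sites

Pooled cuts: [119, 211]

Fragment lengths:
  [0,119): 119 bp
  [119,211): 92 bp
  [211,242): 31 bp

[31,92,119]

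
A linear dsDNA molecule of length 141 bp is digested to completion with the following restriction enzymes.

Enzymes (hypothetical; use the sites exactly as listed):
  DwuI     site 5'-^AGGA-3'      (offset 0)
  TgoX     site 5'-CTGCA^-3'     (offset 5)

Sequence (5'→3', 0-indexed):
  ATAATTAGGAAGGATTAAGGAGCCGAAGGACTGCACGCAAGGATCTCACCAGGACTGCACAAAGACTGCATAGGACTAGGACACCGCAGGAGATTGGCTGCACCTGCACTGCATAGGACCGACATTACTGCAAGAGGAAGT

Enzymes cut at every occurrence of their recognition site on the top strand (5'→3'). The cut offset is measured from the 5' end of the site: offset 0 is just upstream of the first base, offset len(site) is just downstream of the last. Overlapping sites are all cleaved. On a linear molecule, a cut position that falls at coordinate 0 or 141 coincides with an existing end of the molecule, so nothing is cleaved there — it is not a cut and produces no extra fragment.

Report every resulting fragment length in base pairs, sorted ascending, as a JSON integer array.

Scan for sites:
  DwuI (AGGA, off=0): starts [6, 10, 17, 26, 39, 50, 71, 77, 87, 114, 134] → cuts [6, 10, 17, 26, 39, 50, 71, 77, 87, 114, 134]
  TgoX (CTGCA, off=5): starts [30, 54, 65, 97, 103, 108, 127] → cuts [35, 59, 70, 102, 108, 113, 132]

All cut coordinates (distinct, sorted): [6, 10, 17, 26, 35, 39, 50, 59, 70, 71, 77, 87, 102, 108, 113, 114, 132, 134]

Fragment lengths:
  [0,6): 6 bp
  [6,10): 4 bp
  [10,17): 7 bp
  [17,26): 9 bp
  [26,35): 9 bp
  [35,39): 4 bp
  [39,50): 11 bp
  [50,59): 9 bp
  [59,70): 11 bp
  [70,71): 1 bp
  [71,77): 6 bp
  [77,87): 10 bp
  [87,102): 15 bp
  [102,108): 6 bp
  [108,113): 5 bp
  [113,114): 1 bp
  [114,132): 18 bp
  [132,134): 2 bp
  [134,141): 7 bp

[1,1,2,4,4,5,6,6,6,7,7,9,9,9,10,11,11,15,18]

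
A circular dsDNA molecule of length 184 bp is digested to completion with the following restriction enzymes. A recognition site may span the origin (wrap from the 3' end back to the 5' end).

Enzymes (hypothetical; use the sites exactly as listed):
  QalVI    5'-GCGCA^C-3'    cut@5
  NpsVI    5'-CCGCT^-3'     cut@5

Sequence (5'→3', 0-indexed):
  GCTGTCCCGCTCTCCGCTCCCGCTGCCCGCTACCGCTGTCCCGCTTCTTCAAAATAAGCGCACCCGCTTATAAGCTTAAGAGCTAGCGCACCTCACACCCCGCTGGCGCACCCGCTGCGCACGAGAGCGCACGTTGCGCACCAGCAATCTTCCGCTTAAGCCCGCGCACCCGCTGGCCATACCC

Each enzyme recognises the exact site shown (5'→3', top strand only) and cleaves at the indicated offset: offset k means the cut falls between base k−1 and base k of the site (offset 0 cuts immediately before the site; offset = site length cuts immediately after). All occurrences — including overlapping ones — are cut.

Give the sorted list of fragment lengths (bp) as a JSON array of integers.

[5,6,6,6,6,6,6,7,7,8,8,9,10,12,13,14,16,17,22]

Per-enzyme occurrences:
  QalVI GCGCAC/5: at [57, 85, 105, 116, 126, 135, 163] ⇒ [62, 90, 110, 121, 131, 140, 168]
  NpsVI CCGCT/5: at [6, 13, 19, 26, 32, 40, 63, 99, 111, 151, 169, 182] ⇒ [3, 11, 18, 24, 31, 37, 45, 68, 104, 116, 156, 174]

All cut coordinates (distinct, sorted): [3, 11, 18, 24, 31, 37, 45, 62, 68, 90, 104, 110, 116, 121, 131, 140, 156, 168, 174]

Fragments:
  3→11: 8 bp
  11→18: 7 bp
  18→24: 6 bp
  24→31: 7 bp
  31→37: 6 bp
  37→45: 8 bp
  45→62: 17 bp
  62→68: 6 bp
  68→90: 22 bp
  90→104: 14 bp
  104→110: 6 bp
  110→116: 6 bp
  116→121: 5 bp
  121→131: 10 bp
  131→140: 9 bp
  140→156: 16 bp
  156→168: 12 bp
  168→174: 6 bp
  174→3 (wrap): 184-174+3 = 13 bp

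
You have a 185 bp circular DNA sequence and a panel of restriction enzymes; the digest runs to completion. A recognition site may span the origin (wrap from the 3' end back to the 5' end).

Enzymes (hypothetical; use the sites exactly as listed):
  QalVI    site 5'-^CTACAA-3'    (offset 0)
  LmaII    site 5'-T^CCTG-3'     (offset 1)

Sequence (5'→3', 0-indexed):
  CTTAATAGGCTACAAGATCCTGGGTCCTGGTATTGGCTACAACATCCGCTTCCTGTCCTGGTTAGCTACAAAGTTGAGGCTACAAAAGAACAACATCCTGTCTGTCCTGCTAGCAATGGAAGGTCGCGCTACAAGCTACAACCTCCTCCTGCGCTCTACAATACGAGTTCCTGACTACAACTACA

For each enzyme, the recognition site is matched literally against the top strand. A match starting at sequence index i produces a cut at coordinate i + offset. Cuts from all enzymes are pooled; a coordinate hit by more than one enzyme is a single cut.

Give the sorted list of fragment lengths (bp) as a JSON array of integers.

[5,5,7,7,8,9,9,9,11,12,14,14,15,17,20,23]

Per-enzyme occurrences:
  QalVI (CTACAA, off=0): starts [9, 36, 65, 79, 128, 135, 155, 174] → cuts [9, 36, 65, 79, 128, 135, 155, 174]
  LmaII (TCCTG, off=1): starts [17, 24, 50, 55, 95, 104, 146, 168] → cuts [18, 25, 51, 56, 96, 105, 147, 169]

All cut coordinates (distinct, sorted): [9, 18, 25, 36, 51, 56, 65, 79, 96, 105, 128, 135, 147, 155, 169, 174]

Fragment lengths:
  9→18: 9 bp
  18→25: 7 bp
  25→36: 11 bp
  36→51: 15 bp
  51→56: 5 bp
  56→65: 9 bp
  65→79: 14 bp
  79→96: 17 bp
  96→105: 9 bp
  105→128: 23 bp
  128→135: 7 bp
  135→147: 12 bp
  147→155: 8 bp
  155→169: 14 bp
  169→174: 5 bp
  174→9 (wrap): 185-174+9 = 20 bp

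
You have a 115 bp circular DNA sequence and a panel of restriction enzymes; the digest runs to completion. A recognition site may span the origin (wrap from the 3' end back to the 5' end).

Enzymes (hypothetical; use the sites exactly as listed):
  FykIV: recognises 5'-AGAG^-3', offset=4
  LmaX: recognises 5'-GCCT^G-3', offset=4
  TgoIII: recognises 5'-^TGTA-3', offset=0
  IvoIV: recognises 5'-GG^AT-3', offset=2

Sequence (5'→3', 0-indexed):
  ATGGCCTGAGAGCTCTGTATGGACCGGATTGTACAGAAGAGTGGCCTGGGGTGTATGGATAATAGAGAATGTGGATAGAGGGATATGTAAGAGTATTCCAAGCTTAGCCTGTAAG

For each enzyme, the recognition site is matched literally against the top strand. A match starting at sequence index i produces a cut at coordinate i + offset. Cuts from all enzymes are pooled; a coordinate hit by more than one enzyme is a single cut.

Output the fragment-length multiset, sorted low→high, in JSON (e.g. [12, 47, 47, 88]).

Site scan:
  FykIV (AGAG, off=4): starts [8, 37, 63, 76, 89] → cuts [12, 41, 67, 80, 93]
  LmaX (GCCTG, off=4): starts [3, 43, 106] → cuts [7, 47, 110]
  TgoIII (TGTA, off=0): starts [15, 29, 51, 85, 109] → cuts [15, 29, 51, 85, 109]
  IvoIV (GGAT, off=2): starts [25, 56, 72, 80] → cuts [27, 58, 74, 82]

Pooled cuts: [7, 12, 15, 27, 29, 41, 47, 51, 58, 67, 74, 80, 82, 85, 93, 109, 110]

Fragment lengths:
  7→12: 5 bp
  12→15: 3 bp
  15→27: 12 bp
  27→29: 2 bp
  29→41: 12 bp
  41→47: 6 bp
  47→51: 4 bp
  51→58: 7 bp
  58→67: 9 bp
  67→74: 7 bp
  74→80: 6 bp
  80→82: 2 bp
  82→85: 3 bp
  85→93: 8 bp
  93→109: 16 bp
  109→110: 1 bp
  110→7 (wrap): 115-110+7 = 12 bp

[1,2,2,3,3,4,5,6,6,7,7,8,9,12,12,12,16]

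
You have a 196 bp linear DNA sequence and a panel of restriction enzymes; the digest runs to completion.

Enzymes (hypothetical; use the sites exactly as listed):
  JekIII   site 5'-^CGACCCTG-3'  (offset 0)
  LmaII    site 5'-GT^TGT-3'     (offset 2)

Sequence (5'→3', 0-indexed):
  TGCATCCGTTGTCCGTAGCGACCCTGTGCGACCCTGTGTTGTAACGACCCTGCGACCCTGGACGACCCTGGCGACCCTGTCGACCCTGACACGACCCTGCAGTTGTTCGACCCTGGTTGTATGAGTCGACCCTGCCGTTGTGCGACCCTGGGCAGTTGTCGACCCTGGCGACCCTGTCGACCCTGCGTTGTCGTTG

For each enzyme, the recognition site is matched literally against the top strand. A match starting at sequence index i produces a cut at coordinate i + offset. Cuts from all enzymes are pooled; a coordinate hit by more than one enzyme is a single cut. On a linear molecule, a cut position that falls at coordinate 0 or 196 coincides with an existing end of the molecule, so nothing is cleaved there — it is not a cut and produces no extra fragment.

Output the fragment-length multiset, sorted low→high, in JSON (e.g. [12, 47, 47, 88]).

[3,4,4,5,8,8,9,9,9,9,9,9,9,10,10,10,11,11,11,12,12,14]

Scan for sites:
  JekIII (CGACCCTG, off=0): starts [18, 28, 44, 52, 62, 71, 80, 91, 107, 126, 142, 159, 168, 177] → cuts [18, 28, 44, 52, 62, 71, 80, 91, 107, 126, 142, 159, 168, 177]
  LmaII (GTTGT, off=2): starts [7, 37, 101, 115, 136, 154, 186] → cuts [9, 39, 103, 117, 138, 156, 188]

All cut coordinates (distinct, sorted): [9, 18, 28, 39, 44, 52, 62, 71, 80, 91, 103, 107, 117, 126, 138, 142, 156, 159, 168, 177, 188]

Fragments:
  [0,9): 9 bp
  [9,18): 9 bp
  [18,28): 10 bp
  [28,39): 11 bp
  [39,44): 5 bp
  [44,52): 8 bp
  [52,62): 10 bp
  [62,71): 9 bp
  [71,80): 9 bp
  [80,91): 11 bp
  [91,103): 12 bp
  [103,107): 4 bp
  [107,117): 10 bp
  [117,126): 9 bp
  [126,138): 12 bp
  [138,142): 4 bp
  [142,156): 14 bp
  [156,159): 3 bp
  [159,168): 9 bp
  [168,177): 9 bp
  [177,188): 11 bp
  [188,196): 8 bp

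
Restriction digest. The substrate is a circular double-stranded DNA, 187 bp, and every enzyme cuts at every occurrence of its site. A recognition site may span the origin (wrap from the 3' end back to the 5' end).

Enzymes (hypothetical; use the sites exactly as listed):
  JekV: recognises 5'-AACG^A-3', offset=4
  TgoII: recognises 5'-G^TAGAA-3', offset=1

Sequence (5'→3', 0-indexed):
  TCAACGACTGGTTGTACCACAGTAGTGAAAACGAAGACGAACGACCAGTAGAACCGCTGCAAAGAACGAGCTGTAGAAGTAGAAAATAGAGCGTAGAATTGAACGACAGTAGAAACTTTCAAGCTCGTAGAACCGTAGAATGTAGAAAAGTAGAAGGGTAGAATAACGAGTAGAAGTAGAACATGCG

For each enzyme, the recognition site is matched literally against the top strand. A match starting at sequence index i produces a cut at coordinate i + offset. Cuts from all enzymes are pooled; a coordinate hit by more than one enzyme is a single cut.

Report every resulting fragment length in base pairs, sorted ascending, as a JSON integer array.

Site scan:
  JekV AACGA/4: at [2, 29, 39, 64, 101, 164] ⇒ [6, 33, 43, 68, 105, 168]
  TgoII GTAGAA/1: at [47, 72, 78, 92, 108, 126, 134, 141, 149, 157, 169, 175] ⇒ [48, 73, 79, 93, 109, 127, 135, 142, 150, 158, 170, 176]

Pooled cuts: [6, 33, 43, 48, 68, 73, 79, 93, 105, 109, 127, 135, 142, 150, 158, 168, 170, 176]

Fragments:
  6→33: 27 bp
  33→43: 10 bp
  43→48: 5 bp
  48→68: 20 bp
  68→73: 5 bp
  73→79: 6 bp
  79→93: 14 bp
  93→105: 12 bp
  105→109: 4 bp
  109→127: 18 bp
  127→135: 8 bp
  135→142: 7 bp
  142→150: 8 bp
  150→158: 8 bp
  158→168: 10 bp
  168→170: 2 bp
  170→176: 6 bp
  176→6 (wrap): 187-176+6 = 17 bp

[2,4,5,5,6,6,7,8,8,8,10,10,12,14,17,18,20,27]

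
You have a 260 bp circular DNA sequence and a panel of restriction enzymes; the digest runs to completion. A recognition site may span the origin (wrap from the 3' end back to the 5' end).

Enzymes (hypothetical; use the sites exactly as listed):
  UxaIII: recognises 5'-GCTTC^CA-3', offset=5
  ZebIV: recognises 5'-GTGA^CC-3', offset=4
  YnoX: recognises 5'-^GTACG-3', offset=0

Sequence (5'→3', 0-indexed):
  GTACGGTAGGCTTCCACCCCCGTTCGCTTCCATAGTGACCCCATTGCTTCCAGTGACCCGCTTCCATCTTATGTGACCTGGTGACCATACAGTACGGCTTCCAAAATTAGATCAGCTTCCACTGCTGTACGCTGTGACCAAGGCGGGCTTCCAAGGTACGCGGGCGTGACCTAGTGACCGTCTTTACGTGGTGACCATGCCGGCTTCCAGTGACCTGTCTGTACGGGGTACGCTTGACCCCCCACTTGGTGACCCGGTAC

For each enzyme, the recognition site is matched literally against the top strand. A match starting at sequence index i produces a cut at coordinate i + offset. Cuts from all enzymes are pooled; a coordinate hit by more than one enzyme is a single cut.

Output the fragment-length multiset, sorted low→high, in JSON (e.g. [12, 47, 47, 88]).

[4,4,4,6,6,7,7,7,7,8,8,8,8,10,11,12,12,13,14,14,14,16,17,18,25]

Per-enzyme occurrences:
  UxaIII GCTTCCA/5: at [9, 25, 45, 59, 96, 114, 146, 202] ⇒ [14, 30, 50, 64, 101, 119, 151, 207]
  ZebIV GTGACC/4: at [34, 52, 72, 80, 133, 165, 173, 190, 209, 248] ⇒ [38, 56, 76, 84, 137, 169, 177, 194, 213, 252]
  YnoX GTACG/0: at [0, 91, 126, 155, 220, 227, 256] ⇒ [0, 91, 126, 155, 220, 227, 256]

Pooled cuts: [0, 14, 30, 38, 50, 56, 64, 76, 84, 91, 101, 119, 126, 137, 151, 155, 169, 177, 194, 207, 213, 220, 227, 252, 256]

Fragment lengths:
  0→14: 14 bp
  14→30: 16 bp
  30→38: 8 bp
  38→50: 12 bp
  50→56: 6 bp
  56→64: 8 bp
  64→76: 12 bp
  76→84: 8 bp
  84→91: 7 bp
  91→101: 10 bp
  101→119: 18 bp
  119→126: 7 bp
  126→137: 11 bp
  137→151: 14 bp
  151→155: 4 bp
  155→169: 14 bp
  169→177: 8 bp
  177→194: 17 bp
  194→207: 13 bp
  207→213: 6 bp
  213→220: 7 bp
  220→227: 7 bp
  227→252: 25 bp
  252→256: 4 bp
  256→0 (wrap): 260-256+0 = 4 bp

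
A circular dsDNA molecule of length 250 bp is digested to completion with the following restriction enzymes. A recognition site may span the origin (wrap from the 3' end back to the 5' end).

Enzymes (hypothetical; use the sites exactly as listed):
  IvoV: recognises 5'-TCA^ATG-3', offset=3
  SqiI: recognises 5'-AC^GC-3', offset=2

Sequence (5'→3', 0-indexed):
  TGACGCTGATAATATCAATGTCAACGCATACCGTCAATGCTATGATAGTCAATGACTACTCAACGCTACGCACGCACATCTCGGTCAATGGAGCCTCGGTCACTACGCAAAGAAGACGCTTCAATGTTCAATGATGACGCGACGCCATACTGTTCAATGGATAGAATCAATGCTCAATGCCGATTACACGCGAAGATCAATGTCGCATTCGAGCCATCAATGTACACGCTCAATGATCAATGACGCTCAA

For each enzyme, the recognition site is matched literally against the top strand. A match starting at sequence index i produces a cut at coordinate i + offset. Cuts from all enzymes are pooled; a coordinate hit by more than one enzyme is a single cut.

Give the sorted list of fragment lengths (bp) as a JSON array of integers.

[4,5,5,5,5,5,5,6,7,7,7,8,8,8,10,11,11,13,13,13,13,13,14,15,19,20]

Per-enzyme occurrences:
  IvoV (TCAATG, off=3): starts [14, 33, 48, 84, 120, 127, 153, 166, 173, 196, 216, 229, 236, 246] → cuts [17, 36, 51, 87, 123, 130, 156, 169, 176, 199, 219, 232, 239, 249]
  SqiI (ACGC, off=2): starts [2, 23, 62, 67, 71, 104, 115, 136, 141, 187, 225, 242] → cuts [4, 25, 64, 69, 73, 106, 117, 138, 143, 189, 227, 244]

All cut coordinates (distinct, sorted): [4, 17, 25, 36, 51, 64, 69, 73, 87, 106, 117, 123, 130, 138, 143, 156, 169, 176, 189, 199, 219, 227, 232, 239, 244, 249]

Fragments:
  4→17: 13 bp
  17→25: 8 bp
  25→36: 11 bp
  36→51: 15 bp
  51→64: 13 bp
  64→69: 5 bp
  69→73: 4 bp
  73→87: 14 bp
  87→106: 19 bp
  106→117: 11 bp
  117→123: 6 bp
  123→130: 7 bp
  130→138: 8 bp
  138→143: 5 bp
  143→156: 13 bp
  156→169: 13 bp
  169→176: 7 bp
  176→189: 13 bp
  189→199: 10 bp
  199→219: 20 bp
  219→227: 8 bp
  227→232: 5 bp
  232→239: 7 bp
  239→244: 5 bp
  244→249: 5 bp
  249→4 (wrap): 250-249+4 = 5 bp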